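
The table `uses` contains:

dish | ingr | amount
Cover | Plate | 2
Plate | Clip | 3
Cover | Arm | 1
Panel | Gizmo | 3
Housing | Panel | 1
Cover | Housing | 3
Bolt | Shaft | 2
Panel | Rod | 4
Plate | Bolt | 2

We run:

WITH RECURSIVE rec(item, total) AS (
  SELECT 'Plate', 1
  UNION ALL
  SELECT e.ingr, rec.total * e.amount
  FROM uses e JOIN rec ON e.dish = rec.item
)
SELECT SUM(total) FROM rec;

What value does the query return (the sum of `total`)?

Base: (Plate, total=1).
Iteration 1: components of {Plate} -> Bolt = 1*2 = 2, Clip = 1*3 = 3.
Iteration 2: components of {Bolt,Clip} -> Shaft = 2*2 = 4.
Iteration 3: no further components; recursion stops.
SUM(total) = 1 + 3 + 2 + 4 = 10.

10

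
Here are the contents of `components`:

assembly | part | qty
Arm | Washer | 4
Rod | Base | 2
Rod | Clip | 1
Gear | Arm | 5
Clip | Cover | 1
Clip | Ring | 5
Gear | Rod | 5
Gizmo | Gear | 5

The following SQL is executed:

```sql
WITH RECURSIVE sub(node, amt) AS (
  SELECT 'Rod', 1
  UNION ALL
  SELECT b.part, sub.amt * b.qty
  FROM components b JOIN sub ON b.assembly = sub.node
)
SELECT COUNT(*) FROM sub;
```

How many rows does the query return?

5

Base: (Rod, amt=1).
Iteration 1: components of {Rod} -> Base = 1*2 = 2, Clip = 1*1 = 1.
Iteration 2: components of {Base,Clip} -> Cover = 1*1 = 1, Ring = 1*5 = 5.
Iteration 3: no further components; recursion stops.
Total rows emitted: 5.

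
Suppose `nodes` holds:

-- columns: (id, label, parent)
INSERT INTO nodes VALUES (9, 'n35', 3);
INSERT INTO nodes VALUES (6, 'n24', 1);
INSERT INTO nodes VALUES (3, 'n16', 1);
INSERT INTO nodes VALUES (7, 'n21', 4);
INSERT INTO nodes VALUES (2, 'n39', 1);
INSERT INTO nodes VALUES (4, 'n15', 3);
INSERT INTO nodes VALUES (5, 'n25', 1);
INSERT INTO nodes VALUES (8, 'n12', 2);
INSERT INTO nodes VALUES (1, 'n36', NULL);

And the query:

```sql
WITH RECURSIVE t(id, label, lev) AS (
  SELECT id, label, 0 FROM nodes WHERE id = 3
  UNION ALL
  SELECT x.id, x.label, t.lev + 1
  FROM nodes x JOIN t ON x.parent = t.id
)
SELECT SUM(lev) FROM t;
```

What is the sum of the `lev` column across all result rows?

Base: id=3 (n16) at lev 0.
Iteration 1: rows with parent in {3} -> n15 (id 4, lev 1), n35 (id 9, lev 1).
Iteration 2: rows with parent in {4,9} -> n21 (id 7, lev 2).
Iteration 3: no rows with parent in {7}; recursion stops.
SUM(lev) = 0 + 1 + 1 + 2 = 4.

4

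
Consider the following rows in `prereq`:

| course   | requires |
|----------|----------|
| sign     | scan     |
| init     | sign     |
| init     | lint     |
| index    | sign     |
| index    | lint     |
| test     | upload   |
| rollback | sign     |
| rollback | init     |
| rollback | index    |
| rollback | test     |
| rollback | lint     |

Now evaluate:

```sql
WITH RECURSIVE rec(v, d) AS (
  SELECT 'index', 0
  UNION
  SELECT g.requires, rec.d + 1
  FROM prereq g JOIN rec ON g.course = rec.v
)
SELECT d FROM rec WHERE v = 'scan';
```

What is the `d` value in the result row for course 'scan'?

2

Base: (index, d=0).
Iteration 1: edges from {index} -> (lint, d=1), (sign, d=1).
Iteration 2: edges from {lint,sign} -> (scan, d=2).
Iteration 3: no outgoing edges from {scan}; recursion stops.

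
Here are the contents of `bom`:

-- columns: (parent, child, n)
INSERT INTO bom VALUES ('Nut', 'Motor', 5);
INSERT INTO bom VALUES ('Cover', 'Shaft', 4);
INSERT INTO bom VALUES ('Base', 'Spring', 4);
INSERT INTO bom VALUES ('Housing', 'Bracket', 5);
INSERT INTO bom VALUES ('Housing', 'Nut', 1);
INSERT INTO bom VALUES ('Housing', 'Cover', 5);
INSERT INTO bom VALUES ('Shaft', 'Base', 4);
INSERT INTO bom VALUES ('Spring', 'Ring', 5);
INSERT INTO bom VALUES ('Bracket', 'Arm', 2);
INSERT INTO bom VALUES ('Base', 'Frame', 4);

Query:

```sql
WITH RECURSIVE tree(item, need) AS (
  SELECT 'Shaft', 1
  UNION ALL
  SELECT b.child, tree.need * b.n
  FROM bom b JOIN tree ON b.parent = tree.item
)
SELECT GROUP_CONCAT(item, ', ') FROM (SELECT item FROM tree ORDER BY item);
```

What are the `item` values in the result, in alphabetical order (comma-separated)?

Base, Frame, Ring, Shaft, Spring

Base: (Shaft, need=1).
Iteration 1: components of {Shaft} -> Base = 1*4 = 4.
Iteration 2: components of {Base} -> Frame = 4*4 = 16, Spring = 4*4 = 16.
Iteration 3: components of {Frame,Spring} -> Ring = 16*5 = 80.
Iteration 4: no further components; recursion stops.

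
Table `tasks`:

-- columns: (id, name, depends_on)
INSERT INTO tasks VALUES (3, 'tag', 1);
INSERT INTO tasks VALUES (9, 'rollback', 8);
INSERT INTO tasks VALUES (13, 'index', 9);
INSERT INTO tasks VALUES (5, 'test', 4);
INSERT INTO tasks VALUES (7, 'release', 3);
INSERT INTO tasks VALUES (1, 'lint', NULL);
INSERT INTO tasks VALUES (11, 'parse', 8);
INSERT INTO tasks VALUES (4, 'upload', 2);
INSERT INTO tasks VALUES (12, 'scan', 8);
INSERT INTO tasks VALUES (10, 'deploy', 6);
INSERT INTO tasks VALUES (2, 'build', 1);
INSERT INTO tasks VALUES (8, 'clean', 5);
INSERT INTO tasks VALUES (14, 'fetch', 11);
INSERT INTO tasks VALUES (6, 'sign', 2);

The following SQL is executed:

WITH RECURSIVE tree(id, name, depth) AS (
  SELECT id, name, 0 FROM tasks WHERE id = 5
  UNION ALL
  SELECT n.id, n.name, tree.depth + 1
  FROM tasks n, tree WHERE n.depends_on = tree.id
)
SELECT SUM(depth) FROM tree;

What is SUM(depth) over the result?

13

Base: id=5 (test) at depth 0.
Iteration 1: rows with depends_on in {5} -> clean (id 8, depth 1).
Iteration 2: rows with depends_on in {8} -> rollback (id 9, depth 2), parse (id 11, depth 2), scan (id 12, depth 2).
Iteration 3: rows with depends_on in {9,11,12} -> index (id 13, depth 3), fetch (id 14, depth 3).
Iteration 4: no rows with depends_on in {13,14}; recursion stops.
SUM(depth) = 0 + 1 + 2 + 2 + 2 + 3 + 3 = 13.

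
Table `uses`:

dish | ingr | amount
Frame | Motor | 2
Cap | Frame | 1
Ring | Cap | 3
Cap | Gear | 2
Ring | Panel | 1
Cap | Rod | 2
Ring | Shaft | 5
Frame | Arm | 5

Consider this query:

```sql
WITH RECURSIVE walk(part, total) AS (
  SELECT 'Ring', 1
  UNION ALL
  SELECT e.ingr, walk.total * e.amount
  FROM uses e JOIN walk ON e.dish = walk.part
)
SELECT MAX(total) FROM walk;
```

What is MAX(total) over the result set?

15

Base: (Ring, total=1).
Iteration 1: components of {Ring} -> Cap = 1*3 = 3, Panel = 1*1 = 1, Shaft = 1*5 = 5.
Iteration 2: components of {Cap,Panel,Shaft} -> Frame = 3*1 = 3, Gear = 3*2 = 6, Rod = 3*2 = 6.
Iteration 3: components of {Frame,Gear,Rod} -> Arm = 3*5 = 15, Motor = 3*2 = 6.
Iteration 4: no further components; recursion stops.
total values: 1, 1, 3, 5, 6, 3, 6, 6, 15; the maximum is 15.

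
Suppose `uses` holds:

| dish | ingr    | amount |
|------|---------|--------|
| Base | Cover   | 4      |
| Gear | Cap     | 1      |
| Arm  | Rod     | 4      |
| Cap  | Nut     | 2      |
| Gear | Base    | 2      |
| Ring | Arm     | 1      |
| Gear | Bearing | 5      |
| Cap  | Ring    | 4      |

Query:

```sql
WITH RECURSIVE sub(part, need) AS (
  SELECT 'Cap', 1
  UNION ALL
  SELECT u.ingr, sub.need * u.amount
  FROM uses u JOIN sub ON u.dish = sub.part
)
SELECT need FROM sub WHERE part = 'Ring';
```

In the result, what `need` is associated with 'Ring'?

4

Base: (Cap, need=1).
Iteration 1: components of {Cap} -> Nut = 1*2 = 2, Ring = 1*4 = 4.
Iteration 2: components of {Nut,Ring} -> Arm = 4*1 = 4.
Iteration 3: components of {Arm} -> Rod = 4*4 = 16.
Iteration 4: no further components; recursion stops.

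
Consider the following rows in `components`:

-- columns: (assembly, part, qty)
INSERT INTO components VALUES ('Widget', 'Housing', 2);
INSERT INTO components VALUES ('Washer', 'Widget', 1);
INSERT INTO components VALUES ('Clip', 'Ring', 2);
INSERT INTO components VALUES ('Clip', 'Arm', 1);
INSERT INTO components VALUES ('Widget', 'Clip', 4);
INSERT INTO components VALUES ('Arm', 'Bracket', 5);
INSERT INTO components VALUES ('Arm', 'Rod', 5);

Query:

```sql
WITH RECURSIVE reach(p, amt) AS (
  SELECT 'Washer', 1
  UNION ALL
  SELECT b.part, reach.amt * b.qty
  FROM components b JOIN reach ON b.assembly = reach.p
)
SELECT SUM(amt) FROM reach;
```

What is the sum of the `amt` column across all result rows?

Base: (Washer, amt=1).
Iteration 1: components of {Washer} -> Widget = 1*1 = 1.
Iteration 2: components of {Widget} -> Clip = 1*4 = 4, Housing = 1*2 = 2.
Iteration 3: components of {Clip,Housing} -> Arm = 4*1 = 4, Ring = 4*2 = 8.
Iteration 4: components of {Arm,Ring} -> Bracket = 4*5 = 20, Rod = 4*5 = 20.
Iteration 5: no further components; recursion stops.
SUM(amt) = 1 + 1 + 4 + 2 + 8 + 4 + 20 + 20 = 60.

60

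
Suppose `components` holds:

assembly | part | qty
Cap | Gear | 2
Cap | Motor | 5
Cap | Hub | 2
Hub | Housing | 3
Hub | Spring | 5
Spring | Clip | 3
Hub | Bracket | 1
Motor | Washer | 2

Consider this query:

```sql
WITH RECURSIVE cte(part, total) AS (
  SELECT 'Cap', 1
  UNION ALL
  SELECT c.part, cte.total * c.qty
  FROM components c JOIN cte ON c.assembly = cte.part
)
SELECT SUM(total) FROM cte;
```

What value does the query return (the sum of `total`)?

Base: (Cap, total=1).
Iteration 1: components of {Cap} -> Gear = 1*2 = 2, Hub = 1*2 = 2, Motor = 1*5 = 5.
Iteration 2: components of {Gear,Hub,Motor} -> Bracket = 2*1 = 2, Housing = 2*3 = 6, Spring = 2*5 = 10, Washer = 5*2 = 10.
Iteration 3: components of {Bracket,Housing,Spring,Washer} -> Clip = 10*3 = 30.
Iteration 4: no further components; recursion stops.
SUM(total) = 1 + 2 + 5 + 2 + 10 + 6 + 10 + 2 + 30 = 68.

68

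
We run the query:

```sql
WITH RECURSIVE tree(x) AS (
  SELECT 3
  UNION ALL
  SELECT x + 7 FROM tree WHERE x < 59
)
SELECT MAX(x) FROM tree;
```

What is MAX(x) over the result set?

59

Base: x=3.
Iteration 1: 3 < 59 holds -> x = 3 + 7 = 10.
Iteration 2: 10 < 59 holds -> x = 10 + 7 = 17.
Iteration 3: 17 < 59 holds -> x = 17 + 7 = 24.
Iteration 4: 24 < 59 holds -> x = 24 + 7 = 31.
Iteration 5: 31 < 59 holds -> x = 31 + 7 = 38.
Iteration 6: 38 < 59 holds -> x = 38 + 7 = 45.
Iteration 7: 45 < 59 holds -> x = 45 + 7 = 52.
Iteration 8: 52 < 59 holds -> x = 52 + 7 = 59.
Iteration 9: 59 < 59 fails; recursion stops.
x values: 3, 10, 17, 24, 31, 38, 45, 52, 59; the maximum is 59.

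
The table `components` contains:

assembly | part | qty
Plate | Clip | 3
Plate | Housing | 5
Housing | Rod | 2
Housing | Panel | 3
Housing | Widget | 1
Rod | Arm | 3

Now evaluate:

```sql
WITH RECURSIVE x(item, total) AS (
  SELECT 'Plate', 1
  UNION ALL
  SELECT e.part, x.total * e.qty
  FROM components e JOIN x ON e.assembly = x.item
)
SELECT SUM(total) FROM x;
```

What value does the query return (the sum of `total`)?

Base: (Plate, total=1).
Iteration 1: components of {Plate} -> Clip = 1*3 = 3, Housing = 1*5 = 5.
Iteration 2: components of {Clip,Housing} -> Panel = 5*3 = 15, Rod = 5*2 = 10, Widget = 5*1 = 5.
Iteration 3: components of {Panel,Rod,Widget} -> Arm = 10*3 = 30.
Iteration 4: no further components; recursion stops.
SUM(total) = 1 + 3 + 5 + 10 + 15 + 5 + 30 = 69.

69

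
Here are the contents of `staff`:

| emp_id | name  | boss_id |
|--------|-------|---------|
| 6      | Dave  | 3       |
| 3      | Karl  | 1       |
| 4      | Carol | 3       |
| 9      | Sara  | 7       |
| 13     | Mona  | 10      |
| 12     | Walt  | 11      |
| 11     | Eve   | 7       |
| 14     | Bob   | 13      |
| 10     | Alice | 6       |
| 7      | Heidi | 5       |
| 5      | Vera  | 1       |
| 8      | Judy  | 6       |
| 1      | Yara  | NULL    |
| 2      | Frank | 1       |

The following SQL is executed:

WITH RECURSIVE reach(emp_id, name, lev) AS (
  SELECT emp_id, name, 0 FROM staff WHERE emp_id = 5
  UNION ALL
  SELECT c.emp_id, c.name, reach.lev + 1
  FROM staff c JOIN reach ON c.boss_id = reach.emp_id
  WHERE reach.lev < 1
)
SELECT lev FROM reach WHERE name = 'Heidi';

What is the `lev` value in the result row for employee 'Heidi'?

Base: emp_id=5 (Vera) at lev 0.
Iteration 1: rows with boss_id in {5} -> Heidi (id 7, lev 1).
Iteration 2: lev < 1 fails for all current rows; recursion stops.

1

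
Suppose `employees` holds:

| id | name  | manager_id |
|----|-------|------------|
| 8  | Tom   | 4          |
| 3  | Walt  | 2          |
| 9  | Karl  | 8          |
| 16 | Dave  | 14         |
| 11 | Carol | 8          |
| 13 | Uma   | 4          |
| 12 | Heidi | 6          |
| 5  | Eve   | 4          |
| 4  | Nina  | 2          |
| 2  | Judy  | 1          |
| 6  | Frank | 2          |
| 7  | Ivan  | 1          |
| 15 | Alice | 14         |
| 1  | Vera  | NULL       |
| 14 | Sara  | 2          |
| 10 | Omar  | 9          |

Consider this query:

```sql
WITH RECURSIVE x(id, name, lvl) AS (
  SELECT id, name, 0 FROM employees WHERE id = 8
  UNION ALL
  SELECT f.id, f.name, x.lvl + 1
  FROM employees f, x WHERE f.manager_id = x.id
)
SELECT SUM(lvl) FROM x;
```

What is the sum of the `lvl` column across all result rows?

4

Base: id=8 (Tom) at lvl 0.
Iteration 1: rows with manager_id in {8} -> Karl (id 9, lvl 1), Carol (id 11, lvl 1).
Iteration 2: rows with manager_id in {9,11} -> Omar (id 10, lvl 2).
Iteration 3: no rows with manager_id in {10}; recursion stops.
SUM(lvl) = 0 + 1 + 1 + 2 = 4.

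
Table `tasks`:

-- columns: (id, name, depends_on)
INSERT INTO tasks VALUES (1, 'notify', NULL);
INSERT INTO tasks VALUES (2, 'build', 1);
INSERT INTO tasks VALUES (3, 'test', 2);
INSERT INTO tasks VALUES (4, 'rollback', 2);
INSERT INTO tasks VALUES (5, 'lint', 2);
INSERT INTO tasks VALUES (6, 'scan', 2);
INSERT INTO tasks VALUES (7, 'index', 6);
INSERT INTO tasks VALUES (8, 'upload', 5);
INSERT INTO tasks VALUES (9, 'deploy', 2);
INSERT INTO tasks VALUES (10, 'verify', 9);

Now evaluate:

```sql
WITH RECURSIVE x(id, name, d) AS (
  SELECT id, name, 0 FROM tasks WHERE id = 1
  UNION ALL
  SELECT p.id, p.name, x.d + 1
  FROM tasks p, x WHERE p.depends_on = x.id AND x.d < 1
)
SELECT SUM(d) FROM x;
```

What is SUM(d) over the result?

1

Base: id=1 (notify) at d 0.
Iteration 1: rows with depends_on in {1} -> build (id 2, d 1).
Iteration 2: d < 1 fails for all current rows; recursion stops.
SUM(d) = 0 + 1 = 1.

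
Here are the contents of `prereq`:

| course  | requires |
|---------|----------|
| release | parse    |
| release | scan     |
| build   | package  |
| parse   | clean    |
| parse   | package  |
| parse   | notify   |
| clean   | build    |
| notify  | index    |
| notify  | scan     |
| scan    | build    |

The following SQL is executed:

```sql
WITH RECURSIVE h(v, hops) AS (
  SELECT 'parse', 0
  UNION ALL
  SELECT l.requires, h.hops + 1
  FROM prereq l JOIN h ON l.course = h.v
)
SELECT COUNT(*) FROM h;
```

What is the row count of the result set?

10

Base: (parse, hops=0).
Iteration 1: edges from {parse} -> (clean, hops=1), (notify, hops=1), (package, hops=1).
Iteration 2: edges from {clean,notify,package} -> (build, hops=2), (index, hops=2), (scan, hops=2).
Iteration 3: edges from {build,index,scan} -> (build, hops=3), (package, hops=3).
Iteration 4: edges from {build,package} -> (package, hops=4).
Iteration 5: no outgoing edges from {package}; recursion stops.
Total rows emitted: 10.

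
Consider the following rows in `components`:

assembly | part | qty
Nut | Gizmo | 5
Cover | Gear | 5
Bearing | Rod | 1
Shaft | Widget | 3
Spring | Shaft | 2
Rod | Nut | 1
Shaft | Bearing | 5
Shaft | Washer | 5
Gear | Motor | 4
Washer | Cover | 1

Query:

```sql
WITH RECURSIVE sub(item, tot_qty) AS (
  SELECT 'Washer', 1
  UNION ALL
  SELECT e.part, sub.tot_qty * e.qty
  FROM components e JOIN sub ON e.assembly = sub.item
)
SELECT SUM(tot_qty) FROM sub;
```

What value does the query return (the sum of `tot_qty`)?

27

Base: (Washer, tot_qty=1).
Iteration 1: components of {Washer} -> Cover = 1*1 = 1.
Iteration 2: components of {Cover} -> Gear = 1*5 = 5.
Iteration 3: components of {Gear} -> Motor = 5*4 = 20.
Iteration 4: no further components; recursion stops.
SUM(tot_qty) = 1 + 1 + 5 + 20 = 27.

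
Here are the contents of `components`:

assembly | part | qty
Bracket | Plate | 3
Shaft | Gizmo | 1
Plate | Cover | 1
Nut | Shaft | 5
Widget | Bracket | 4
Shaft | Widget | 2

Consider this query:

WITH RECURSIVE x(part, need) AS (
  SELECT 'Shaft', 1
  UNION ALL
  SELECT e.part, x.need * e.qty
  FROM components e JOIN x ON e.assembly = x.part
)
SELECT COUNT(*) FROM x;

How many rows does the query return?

6

Base: (Shaft, need=1).
Iteration 1: components of {Shaft} -> Gizmo = 1*1 = 1, Widget = 1*2 = 2.
Iteration 2: components of {Gizmo,Widget} -> Bracket = 2*4 = 8.
Iteration 3: components of {Bracket} -> Plate = 8*3 = 24.
Iteration 4: components of {Plate} -> Cover = 24*1 = 24.
Iteration 5: no further components; recursion stops.
Total rows emitted: 6.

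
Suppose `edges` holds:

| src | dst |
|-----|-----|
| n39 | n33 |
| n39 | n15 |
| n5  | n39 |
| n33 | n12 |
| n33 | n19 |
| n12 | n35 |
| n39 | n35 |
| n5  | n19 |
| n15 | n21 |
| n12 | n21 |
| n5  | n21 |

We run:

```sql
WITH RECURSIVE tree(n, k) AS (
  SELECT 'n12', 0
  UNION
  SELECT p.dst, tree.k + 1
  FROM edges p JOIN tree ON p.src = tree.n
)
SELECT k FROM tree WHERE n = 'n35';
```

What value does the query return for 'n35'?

Base: (n12, k=0).
Iteration 1: edges from {n12} -> (n21, k=1), (n35, k=1).
Iteration 2: no outgoing edges from {n21,n35}; recursion stops.

1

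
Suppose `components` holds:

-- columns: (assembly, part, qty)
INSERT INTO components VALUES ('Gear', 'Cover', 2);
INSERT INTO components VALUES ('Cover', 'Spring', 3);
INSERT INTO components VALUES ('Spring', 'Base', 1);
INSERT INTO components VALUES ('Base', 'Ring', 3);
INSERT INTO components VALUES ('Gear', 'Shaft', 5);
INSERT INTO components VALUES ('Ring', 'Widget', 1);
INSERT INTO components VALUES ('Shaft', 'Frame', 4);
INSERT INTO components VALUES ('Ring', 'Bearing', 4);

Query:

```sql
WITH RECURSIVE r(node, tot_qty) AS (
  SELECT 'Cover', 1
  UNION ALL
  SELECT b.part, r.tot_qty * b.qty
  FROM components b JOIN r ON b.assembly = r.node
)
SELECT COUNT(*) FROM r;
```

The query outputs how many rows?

Base: (Cover, tot_qty=1).
Iteration 1: components of {Cover} -> Spring = 1*3 = 3.
Iteration 2: components of {Spring} -> Base = 3*1 = 3.
Iteration 3: components of {Base} -> Ring = 3*3 = 9.
Iteration 4: components of {Ring} -> Bearing = 9*4 = 36, Widget = 9*1 = 9.
Iteration 5: no further components; recursion stops.
Total rows emitted: 6.

6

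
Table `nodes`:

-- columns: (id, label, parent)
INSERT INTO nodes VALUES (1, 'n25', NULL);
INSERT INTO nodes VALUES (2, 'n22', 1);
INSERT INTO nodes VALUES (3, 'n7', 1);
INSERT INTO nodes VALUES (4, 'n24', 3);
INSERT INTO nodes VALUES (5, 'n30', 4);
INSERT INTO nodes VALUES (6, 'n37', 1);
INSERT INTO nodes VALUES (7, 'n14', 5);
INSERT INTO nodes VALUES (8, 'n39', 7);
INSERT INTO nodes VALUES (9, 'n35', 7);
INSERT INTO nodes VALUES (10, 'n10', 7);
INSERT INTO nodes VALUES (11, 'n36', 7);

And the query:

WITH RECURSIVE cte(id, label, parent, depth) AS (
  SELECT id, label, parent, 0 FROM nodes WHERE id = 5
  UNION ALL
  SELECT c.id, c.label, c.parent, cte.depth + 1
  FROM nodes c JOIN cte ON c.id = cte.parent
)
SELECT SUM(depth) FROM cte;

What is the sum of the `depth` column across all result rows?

Base: id=5 (n30), parent=4, depth 0.
Iteration 1: join on id=4 -> n24 (id 4, parent=3, depth 1).
Iteration 2: join on id=3 -> n7 (id 3, parent=1, depth 2).
Iteration 3: join on id=1 -> n25 (id 1, parent=NULL, depth 3).
Iteration 4: parent is NULL; no match; recursion stops.
SUM(depth) = 0 + 1 + 2 + 3 = 6.

6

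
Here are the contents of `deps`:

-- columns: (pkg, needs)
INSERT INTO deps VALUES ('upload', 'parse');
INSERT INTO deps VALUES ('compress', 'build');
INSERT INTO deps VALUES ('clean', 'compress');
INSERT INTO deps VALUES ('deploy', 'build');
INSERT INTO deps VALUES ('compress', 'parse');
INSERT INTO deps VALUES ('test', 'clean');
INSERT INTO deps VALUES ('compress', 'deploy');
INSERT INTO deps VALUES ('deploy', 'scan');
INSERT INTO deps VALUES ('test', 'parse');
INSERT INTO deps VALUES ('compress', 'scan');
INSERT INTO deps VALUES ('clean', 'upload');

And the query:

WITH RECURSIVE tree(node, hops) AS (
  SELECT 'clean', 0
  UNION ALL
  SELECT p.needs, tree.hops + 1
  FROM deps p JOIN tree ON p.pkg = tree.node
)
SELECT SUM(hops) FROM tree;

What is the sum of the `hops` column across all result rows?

18

Base: (clean, hops=0).
Iteration 1: edges from {clean} -> (compress, hops=1), (upload, hops=1).
Iteration 2: edges from {compress,upload} -> (build, hops=2), (deploy, hops=2), (parse, hops=2) x2, (scan, hops=2). [UNION ALL keeps all 5 new rows, including repeats]
Iteration 3: edges from {build,deploy,parse,scan} -> (build, hops=3), (scan, hops=3).
Iteration 4: no outgoing edges from {build,scan}; recursion stops.
SUM(hops) = 0 + 1 + 1 + 2 + 2 + 2 + 2 + 2 + 3 + 3 = 18.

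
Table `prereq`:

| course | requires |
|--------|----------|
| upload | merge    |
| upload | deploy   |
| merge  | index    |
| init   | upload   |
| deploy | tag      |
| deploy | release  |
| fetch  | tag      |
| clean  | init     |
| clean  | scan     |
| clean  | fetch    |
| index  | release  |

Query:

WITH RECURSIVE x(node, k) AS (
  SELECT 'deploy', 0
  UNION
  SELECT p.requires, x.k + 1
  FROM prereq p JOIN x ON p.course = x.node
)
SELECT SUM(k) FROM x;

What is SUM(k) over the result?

2

Base: (deploy, k=0).
Iteration 1: edges from {deploy} -> (release, k=1), (tag, k=1).
Iteration 2: no outgoing edges from {release,tag}; recursion stops.
SUM(k) = 0 + 1 + 1 = 2.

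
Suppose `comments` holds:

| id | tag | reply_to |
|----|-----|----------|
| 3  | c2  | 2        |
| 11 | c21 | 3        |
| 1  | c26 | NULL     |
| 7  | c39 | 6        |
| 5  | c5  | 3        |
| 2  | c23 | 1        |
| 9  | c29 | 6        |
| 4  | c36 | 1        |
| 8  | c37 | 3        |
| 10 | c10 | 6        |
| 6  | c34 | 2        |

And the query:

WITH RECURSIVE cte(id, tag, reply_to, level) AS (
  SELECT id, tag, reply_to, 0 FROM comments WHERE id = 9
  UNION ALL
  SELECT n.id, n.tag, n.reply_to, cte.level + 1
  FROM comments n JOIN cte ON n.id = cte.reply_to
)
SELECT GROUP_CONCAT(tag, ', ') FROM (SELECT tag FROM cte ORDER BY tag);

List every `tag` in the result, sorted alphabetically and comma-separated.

Base: id=9 (c29), reply_to=6, level 0.
Iteration 1: join on id=6 -> c34 (id 6, reply_to=2, level 1).
Iteration 2: join on id=2 -> c23 (id 2, reply_to=1, level 2).
Iteration 3: join on id=1 -> c26 (id 1, reply_to=NULL, level 3).
Iteration 4: reply_to is NULL; no match; recursion stops.

c23, c26, c29, c34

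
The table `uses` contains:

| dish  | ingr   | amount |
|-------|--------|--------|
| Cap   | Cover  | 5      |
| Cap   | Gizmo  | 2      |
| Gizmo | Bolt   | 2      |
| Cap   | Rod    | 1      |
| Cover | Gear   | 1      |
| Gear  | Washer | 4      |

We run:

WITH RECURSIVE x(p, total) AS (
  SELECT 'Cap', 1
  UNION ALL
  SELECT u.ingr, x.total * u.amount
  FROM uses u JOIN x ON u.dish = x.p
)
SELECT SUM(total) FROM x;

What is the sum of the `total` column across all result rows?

38

Base: (Cap, total=1).
Iteration 1: components of {Cap} -> Cover = 1*5 = 5, Gizmo = 1*2 = 2, Rod = 1*1 = 1.
Iteration 2: components of {Cover,Gizmo,Rod} -> Bolt = 2*2 = 4, Gear = 5*1 = 5.
Iteration 3: components of {Bolt,Gear} -> Washer = 5*4 = 20.
Iteration 4: no further components; recursion stops.
SUM(total) = 1 + 5 + 2 + 1 + 5 + 4 + 20 = 38.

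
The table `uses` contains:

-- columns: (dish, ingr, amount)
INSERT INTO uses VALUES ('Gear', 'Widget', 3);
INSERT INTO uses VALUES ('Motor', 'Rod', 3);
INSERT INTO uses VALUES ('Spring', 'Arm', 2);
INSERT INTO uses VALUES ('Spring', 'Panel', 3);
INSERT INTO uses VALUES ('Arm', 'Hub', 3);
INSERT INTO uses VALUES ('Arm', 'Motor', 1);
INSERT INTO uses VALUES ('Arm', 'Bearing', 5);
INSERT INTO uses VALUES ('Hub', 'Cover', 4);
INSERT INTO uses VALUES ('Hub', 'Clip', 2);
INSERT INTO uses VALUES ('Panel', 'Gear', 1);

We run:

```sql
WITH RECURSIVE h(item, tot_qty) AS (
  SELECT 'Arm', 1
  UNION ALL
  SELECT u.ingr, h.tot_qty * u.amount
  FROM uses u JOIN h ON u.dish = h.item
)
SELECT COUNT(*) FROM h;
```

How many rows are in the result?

7

Base: (Arm, tot_qty=1).
Iteration 1: components of {Arm} -> Bearing = 1*5 = 5, Hub = 1*3 = 3, Motor = 1*1 = 1.
Iteration 2: components of {Bearing,Hub,Motor} -> Clip = 3*2 = 6, Cover = 3*4 = 12, Rod = 1*3 = 3.
Iteration 3: no further components; recursion stops.
Total rows emitted: 7.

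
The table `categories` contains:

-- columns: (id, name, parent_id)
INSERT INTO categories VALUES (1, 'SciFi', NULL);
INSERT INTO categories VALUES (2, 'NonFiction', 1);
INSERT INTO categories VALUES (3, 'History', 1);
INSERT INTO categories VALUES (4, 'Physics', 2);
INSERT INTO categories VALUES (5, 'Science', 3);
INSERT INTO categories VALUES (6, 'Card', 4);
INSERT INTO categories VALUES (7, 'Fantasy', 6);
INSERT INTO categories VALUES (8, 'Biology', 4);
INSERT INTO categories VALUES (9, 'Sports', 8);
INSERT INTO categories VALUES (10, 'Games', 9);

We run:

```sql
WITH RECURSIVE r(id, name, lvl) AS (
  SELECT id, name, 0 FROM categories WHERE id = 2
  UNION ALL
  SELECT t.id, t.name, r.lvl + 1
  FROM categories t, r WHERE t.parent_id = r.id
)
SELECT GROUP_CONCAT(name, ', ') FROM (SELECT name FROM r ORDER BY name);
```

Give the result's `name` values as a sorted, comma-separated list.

Base: id=2 (NonFiction) at lvl 0.
Iteration 1: rows with parent_id in {2} -> Physics (id 4, lvl 1).
Iteration 2: rows with parent_id in {4} -> Card (id 6, lvl 2), Biology (id 8, lvl 2).
Iteration 3: rows with parent_id in {6,8} -> Fantasy (id 7, lvl 3), Sports (id 9, lvl 3).
Iteration 4: rows with parent_id in {7,9} -> Games (id 10, lvl 4).
Iteration 5: no rows with parent_id in {10}; recursion stops.

Biology, Card, Fantasy, Games, NonFiction, Physics, Sports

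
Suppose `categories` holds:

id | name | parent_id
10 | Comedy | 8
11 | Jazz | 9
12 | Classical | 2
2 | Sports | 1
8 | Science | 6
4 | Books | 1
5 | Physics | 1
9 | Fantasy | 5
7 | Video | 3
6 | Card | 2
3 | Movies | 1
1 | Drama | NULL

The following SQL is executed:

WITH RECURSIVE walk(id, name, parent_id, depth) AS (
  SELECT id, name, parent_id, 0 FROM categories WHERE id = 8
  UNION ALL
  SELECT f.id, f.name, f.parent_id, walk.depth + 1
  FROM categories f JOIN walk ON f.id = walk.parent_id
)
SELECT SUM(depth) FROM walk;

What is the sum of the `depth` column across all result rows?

Base: id=8 (Science), parent_id=6, depth 0.
Iteration 1: join on id=6 -> Card (id 6, parent_id=2, depth 1).
Iteration 2: join on id=2 -> Sports (id 2, parent_id=1, depth 2).
Iteration 3: join on id=1 -> Drama (id 1, parent_id=NULL, depth 3).
Iteration 4: parent_id is NULL; no match; recursion stops.
SUM(depth) = 0 + 1 + 2 + 3 = 6.

6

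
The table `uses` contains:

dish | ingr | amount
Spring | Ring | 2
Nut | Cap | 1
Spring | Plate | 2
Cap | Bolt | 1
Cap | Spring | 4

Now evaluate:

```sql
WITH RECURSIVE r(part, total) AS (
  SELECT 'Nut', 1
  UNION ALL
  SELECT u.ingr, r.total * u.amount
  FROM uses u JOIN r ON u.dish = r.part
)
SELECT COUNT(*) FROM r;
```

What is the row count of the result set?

Base: (Nut, total=1).
Iteration 1: components of {Nut} -> Cap = 1*1 = 1.
Iteration 2: components of {Cap} -> Bolt = 1*1 = 1, Spring = 1*4 = 4.
Iteration 3: components of {Bolt,Spring} -> Plate = 4*2 = 8, Ring = 4*2 = 8.
Iteration 4: no further components; recursion stops.
Total rows emitted: 6.

6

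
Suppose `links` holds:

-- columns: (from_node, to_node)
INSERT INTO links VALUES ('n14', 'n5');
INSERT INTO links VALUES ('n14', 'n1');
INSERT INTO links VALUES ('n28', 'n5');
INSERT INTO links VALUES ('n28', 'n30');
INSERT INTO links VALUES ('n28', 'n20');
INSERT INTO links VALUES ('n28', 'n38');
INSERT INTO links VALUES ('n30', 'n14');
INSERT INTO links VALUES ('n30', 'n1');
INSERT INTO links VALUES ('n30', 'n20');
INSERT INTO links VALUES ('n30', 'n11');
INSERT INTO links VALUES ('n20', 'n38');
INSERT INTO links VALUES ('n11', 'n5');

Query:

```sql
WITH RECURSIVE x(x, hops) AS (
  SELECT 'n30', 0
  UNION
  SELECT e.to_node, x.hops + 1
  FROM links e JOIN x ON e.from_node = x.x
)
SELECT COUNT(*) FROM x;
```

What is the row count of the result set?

Base: (n30, hops=0).
Iteration 1: edges from {n30} -> (n1, hops=1), (n11, hops=1), (n14, hops=1), (n20, hops=1).
Iteration 2: edges from {n1,n11,n14,n20} -> (n1, hops=2), (n38, hops=2), (n5, hops=2). [UNION drops 1 duplicate row(s)]
Iteration 3: no outgoing edges from {n1,n38,n5}; recursion stops.
Total rows emitted: 8.

8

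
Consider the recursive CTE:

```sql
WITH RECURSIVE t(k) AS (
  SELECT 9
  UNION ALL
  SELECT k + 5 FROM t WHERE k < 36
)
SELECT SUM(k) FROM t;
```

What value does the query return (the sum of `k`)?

168

Base: k=9.
Iteration 1: 9 < 36 holds -> k = 9 + 5 = 14.
Iteration 2: 14 < 36 holds -> k = 14 + 5 = 19.
Iteration 3: 19 < 36 holds -> k = 19 + 5 = 24.
Iteration 4: 24 < 36 holds -> k = 24 + 5 = 29.
Iteration 5: 29 < 36 holds -> k = 29 + 5 = 34.
Iteration 6: 34 < 36 holds -> k = 34 + 5 = 39.
Iteration 7: 39 < 36 fails; recursion stops.
SUM(k) = 9 + 14 + 19 + 24 + 29 + 34 + 39 = 168.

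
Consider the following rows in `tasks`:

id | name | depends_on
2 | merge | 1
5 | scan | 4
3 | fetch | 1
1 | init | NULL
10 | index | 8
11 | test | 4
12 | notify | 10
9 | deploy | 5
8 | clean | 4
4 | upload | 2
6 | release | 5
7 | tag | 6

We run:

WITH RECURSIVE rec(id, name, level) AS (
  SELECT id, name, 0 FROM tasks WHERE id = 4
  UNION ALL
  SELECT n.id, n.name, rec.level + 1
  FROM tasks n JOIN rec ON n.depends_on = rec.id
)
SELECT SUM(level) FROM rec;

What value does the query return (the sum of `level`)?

15

Base: id=4 (upload) at level 0.
Iteration 1: rows with depends_on in {4} -> scan (id 5, level 1), clean (id 8, level 1), test (id 11, level 1).
Iteration 2: rows with depends_on in {5,8,11} -> release (id 6, level 2), deploy (id 9, level 2), index (id 10, level 2).
Iteration 3: rows with depends_on in {6,9,10} -> tag (id 7, level 3), notify (id 12, level 3).
Iteration 4: no rows with depends_on in {7,12}; recursion stops.
SUM(level) = 0 + 1 + 1 + 1 + 2 + 2 + 2 + 3 + 3 = 15.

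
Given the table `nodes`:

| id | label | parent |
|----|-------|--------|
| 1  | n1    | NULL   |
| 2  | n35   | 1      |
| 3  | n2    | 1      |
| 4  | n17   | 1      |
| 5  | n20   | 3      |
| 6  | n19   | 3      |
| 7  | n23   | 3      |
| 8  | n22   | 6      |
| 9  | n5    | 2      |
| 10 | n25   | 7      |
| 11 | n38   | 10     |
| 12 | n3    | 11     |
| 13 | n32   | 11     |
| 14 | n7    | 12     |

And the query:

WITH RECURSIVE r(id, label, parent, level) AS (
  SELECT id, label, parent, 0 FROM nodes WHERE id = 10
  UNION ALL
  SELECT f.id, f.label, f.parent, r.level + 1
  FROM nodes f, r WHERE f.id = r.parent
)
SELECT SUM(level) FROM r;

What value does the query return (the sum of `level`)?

Base: id=10 (n25), parent=7, level 0.
Iteration 1: join on id=7 -> n23 (id 7, parent=3, level 1).
Iteration 2: join on id=3 -> n2 (id 3, parent=1, level 2).
Iteration 3: join on id=1 -> n1 (id 1, parent=NULL, level 3).
Iteration 4: parent is NULL; no match; recursion stops.
SUM(level) = 0 + 1 + 2 + 3 = 6.

6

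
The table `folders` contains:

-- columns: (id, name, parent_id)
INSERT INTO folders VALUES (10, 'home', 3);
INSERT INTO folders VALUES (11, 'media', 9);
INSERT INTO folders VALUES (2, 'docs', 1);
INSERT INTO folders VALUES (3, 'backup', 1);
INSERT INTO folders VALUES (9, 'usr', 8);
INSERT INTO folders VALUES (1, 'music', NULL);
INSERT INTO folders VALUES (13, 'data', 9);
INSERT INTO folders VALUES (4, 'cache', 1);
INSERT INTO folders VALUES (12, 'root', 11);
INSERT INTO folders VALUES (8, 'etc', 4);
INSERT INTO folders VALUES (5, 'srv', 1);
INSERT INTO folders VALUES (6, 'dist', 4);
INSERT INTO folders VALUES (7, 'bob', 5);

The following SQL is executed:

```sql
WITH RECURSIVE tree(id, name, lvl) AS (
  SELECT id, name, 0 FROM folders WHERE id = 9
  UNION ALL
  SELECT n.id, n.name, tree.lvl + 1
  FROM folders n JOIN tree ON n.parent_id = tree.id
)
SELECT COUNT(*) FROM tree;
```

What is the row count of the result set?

Base: id=9 (usr) at lvl 0.
Iteration 1: rows with parent_id in {9} -> media (id 11, lvl 1), data (id 13, lvl 1).
Iteration 2: rows with parent_id in {11,13} -> root (id 12, lvl 2).
Iteration 3: no rows with parent_id in {12}; recursion stops.
Total rows emitted: 4.

4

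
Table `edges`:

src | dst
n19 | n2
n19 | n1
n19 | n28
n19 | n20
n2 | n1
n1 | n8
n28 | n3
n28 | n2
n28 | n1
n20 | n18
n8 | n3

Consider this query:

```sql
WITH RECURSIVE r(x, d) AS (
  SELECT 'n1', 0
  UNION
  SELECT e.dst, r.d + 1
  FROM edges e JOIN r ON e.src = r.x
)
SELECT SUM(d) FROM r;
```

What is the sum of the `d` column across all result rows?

3

Base: (n1, d=0).
Iteration 1: edges from {n1} -> (n8, d=1).
Iteration 2: edges from {n8} -> (n3, d=2).
Iteration 3: no outgoing edges from {n3}; recursion stops.
SUM(d) = 0 + 1 + 2 = 3.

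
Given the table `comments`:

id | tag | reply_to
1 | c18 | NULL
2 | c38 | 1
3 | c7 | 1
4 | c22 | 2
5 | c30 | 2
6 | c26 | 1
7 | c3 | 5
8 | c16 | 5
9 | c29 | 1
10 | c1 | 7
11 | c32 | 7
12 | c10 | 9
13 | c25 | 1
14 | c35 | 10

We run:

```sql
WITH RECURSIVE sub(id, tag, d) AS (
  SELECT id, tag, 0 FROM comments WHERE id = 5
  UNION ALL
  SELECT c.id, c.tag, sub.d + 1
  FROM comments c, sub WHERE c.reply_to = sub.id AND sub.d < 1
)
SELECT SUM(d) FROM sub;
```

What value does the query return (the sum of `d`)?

Base: id=5 (c30) at d 0.
Iteration 1: rows with reply_to in {5} -> c3 (id 7, d 1), c16 (id 8, d 1).
Iteration 2: d < 1 fails for all current rows; recursion stops.
SUM(d) = 0 + 1 + 1 = 2.

2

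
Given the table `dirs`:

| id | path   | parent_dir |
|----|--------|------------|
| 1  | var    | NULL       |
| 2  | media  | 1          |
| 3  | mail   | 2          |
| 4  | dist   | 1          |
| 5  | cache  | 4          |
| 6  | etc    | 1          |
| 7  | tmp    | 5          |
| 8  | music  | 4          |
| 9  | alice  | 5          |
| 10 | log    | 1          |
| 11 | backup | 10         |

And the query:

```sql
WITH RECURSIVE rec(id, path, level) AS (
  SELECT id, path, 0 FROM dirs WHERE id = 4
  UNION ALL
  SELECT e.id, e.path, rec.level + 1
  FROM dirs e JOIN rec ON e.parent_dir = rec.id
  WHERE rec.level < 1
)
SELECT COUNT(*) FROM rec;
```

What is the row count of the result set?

Base: id=4 (dist) at level 0.
Iteration 1: rows with parent_dir in {4} -> cache (id 5, level 1), music (id 8, level 1).
Iteration 2: level < 1 fails for all current rows; recursion stops.
Total rows emitted: 3.

3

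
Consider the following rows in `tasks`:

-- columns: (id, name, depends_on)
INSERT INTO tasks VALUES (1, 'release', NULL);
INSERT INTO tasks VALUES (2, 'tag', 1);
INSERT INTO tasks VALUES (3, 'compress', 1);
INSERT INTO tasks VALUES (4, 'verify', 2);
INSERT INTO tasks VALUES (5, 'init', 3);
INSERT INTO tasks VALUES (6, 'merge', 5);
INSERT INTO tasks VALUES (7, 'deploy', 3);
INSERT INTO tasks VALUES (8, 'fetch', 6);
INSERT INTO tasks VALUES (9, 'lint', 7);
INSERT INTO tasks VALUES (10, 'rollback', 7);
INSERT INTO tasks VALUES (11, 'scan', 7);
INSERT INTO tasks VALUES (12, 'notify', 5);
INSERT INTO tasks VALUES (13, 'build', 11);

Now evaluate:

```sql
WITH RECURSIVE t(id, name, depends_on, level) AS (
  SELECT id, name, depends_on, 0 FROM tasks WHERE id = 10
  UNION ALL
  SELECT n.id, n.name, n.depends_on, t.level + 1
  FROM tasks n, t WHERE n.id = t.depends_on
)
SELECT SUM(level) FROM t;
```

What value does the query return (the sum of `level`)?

6

Base: id=10 (rollback), depends_on=7, level 0.
Iteration 1: join on id=7 -> deploy (id 7, depends_on=3, level 1).
Iteration 2: join on id=3 -> compress (id 3, depends_on=1, level 2).
Iteration 3: join on id=1 -> release (id 1, depends_on=NULL, level 3).
Iteration 4: depends_on is NULL; no match; recursion stops.
SUM(level) = 0 + 1 + 2 + 3 = 6.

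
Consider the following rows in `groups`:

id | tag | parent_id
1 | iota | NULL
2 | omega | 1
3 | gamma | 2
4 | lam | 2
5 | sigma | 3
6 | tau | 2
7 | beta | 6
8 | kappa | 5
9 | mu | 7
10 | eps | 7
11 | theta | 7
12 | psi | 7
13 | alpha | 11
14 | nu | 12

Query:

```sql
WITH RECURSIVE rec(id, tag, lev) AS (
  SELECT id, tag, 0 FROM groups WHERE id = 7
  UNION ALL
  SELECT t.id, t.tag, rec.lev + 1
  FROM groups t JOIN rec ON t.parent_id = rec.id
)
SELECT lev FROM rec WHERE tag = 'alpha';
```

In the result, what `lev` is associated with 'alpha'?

2

Base: id=7 (beta) at lev 0.
Iteration 1: rows with parent_id in {7} -> mu (id 9, lev 1), eps (id 10, lev 1), theta (id 11, lev 1), psi (id 12, lev 1).
Iteration 2: rows with parent_id in {9,10,11,12} -> alpha (id 13, lev 2), nu (id 14, lev 2).
Iteration 3: no rows with parent_id in {13,14}; recursion stops.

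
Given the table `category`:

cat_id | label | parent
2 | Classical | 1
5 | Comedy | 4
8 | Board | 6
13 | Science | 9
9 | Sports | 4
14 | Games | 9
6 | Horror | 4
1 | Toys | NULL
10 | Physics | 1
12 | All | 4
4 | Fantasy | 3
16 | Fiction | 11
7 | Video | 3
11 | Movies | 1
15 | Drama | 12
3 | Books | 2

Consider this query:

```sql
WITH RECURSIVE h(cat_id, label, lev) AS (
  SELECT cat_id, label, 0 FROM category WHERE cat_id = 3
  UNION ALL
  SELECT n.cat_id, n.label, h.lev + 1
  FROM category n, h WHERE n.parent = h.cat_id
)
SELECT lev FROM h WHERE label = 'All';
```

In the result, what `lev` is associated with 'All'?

Base: cat_id=3 (Books) at lev 0.
Iteration 1: rows with parent in {3} -> Fantasy (id 4, lev 1), Video (id 7, lev 1).
Iteration 2: rows with parent in {4,7} -> Comedy (id 5, lev 2), Horror (id 6, lev 2), Sports (id 9, lev 2), All (id 12, lev 2).
Iteration 3: rows with parent in {5,6,9,12} -> Board (id 8, lev 3), Science (id 13, lev 3), Games (id 14, lev 3), Drama (id 15, lev 3).
Iteration 4: no rows with parent in {8,13,14,15}; recursion stops.

2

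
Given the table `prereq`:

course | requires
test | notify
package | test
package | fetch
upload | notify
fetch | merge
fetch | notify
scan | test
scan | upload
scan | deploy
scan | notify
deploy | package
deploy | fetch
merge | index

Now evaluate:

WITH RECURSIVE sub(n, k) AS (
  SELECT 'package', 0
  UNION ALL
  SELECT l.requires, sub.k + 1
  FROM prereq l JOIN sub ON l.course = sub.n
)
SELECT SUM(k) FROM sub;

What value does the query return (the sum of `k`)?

11

Base: (package, k=0).
Iteration 1: edges from {package} -> (fetch, k=1), (test, k=1).
Iteration 2: edges from {fetch,test} -> (merge, k=2), (notify, k=2) x2. [UNION ALL keeps all 3 new rows, including repeats]
Iteration 3: edges from {merge,notify} -> (index, k=3).
Iteration 4: no outgoing edges from {index}; recursion stops.
SUM(k) = 0 + 1 + 1 + 2 + 2 + 2 + 3 = 11.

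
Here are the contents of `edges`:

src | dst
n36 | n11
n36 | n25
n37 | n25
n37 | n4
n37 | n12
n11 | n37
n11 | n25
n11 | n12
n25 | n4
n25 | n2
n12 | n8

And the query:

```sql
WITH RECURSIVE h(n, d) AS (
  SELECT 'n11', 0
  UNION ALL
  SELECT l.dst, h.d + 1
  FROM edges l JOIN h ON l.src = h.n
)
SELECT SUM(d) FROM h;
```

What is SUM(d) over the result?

Base: (n11, d=0).
Iteration 1: edges from {n11} -> (n12, d=1), (n25, d=1), (n37, d=1).
Iteration 2: edges from {n12,n25,n37} -> (n12, d=2), (n2, d=2), (n25, d=2), (n4, d=2) x2, (n8, d=2). [UNION ALL keeps all 6 new rows, including repeats]
Iteration 3: edges from {n12,n2,n25,n4,n8} -> (n2, d=3), (n4, d=3), (n8, d=3).
Iteration 4: no outgoing edges from {n2,n4,n8}; recursion stops.
SUM(d) = 0 + 1 + 1 + 1 + 2 + 2 + 2 + 2 + 2 + 2 + 3 + 3 + 3 = 24.

24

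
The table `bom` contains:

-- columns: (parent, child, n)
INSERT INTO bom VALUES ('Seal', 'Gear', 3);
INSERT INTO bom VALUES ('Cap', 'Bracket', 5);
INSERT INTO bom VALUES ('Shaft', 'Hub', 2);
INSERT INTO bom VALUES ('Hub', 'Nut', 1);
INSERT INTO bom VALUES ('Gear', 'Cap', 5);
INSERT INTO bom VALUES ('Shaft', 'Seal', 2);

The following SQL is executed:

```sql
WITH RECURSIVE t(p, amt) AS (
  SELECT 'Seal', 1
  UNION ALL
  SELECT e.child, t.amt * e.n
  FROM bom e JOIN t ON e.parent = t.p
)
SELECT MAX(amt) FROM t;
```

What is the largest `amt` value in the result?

Base: (Seal, amt=1).
Iteration 1: components of {Seal} -> Gear = 1*3 = 3.
Iteration 2: components of {Gear} -> Cap = 3*5 = 15.
Iteration 3: components of {Cap} -> Bracket = 15*5 = 75.
Iteration 4: no further components; recursion stops.
amt values: 1, 3, 15, 75; the maximum is 75.

75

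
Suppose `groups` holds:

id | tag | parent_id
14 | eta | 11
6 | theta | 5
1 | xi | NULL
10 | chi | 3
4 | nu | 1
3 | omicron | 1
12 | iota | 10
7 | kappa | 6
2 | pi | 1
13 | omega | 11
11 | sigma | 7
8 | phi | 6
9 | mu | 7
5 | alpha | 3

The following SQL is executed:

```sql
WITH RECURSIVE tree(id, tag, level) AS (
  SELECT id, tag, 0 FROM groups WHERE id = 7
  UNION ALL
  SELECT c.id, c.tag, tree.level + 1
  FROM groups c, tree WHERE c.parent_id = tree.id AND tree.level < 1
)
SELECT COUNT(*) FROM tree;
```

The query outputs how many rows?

Base: id=7 (kappa) at level 0.
Iteration 1: rows with parent_id in {7} -> mu (id 9, level 1), sigma (id 11, level 1).
Iteration 2: level < 1 fails for all current rows; recursion stops.
Total rows emitted: 3.

3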